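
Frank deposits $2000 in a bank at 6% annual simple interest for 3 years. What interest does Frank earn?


Use the formula I = P x R x T / 100
P x R x T = 2000 x 6 x 3 = 36000
I = 36000 / 100 = $360

$360


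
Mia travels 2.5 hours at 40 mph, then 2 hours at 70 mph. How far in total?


Leg 1 distance:
40 x 2.5 = 100 miles
Leg 2 distance:
70 x 2 = 140 miles
Total distance:
100 + 140 = 240 miles

240 miles


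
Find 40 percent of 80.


Convert percentage to decimal:
40% = 0.4
Multiply:
80 x 0.4 = 32

32


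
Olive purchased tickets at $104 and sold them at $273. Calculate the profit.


Selling price = $273
Cost price = $104
Profit = selling price - cost price:
Profit = $273 - $104 = $169

$169


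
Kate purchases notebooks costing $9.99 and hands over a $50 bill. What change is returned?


Start with the amount paid:
$50
Subtract the price:
$50 - $9.99 = $40.01

$40.01


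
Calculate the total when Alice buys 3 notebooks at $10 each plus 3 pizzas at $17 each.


Cost of notebooks:
3 x $10 = $30
Cost of pizzas:
3 x $17 = $51
Add both:
$30 + $51 = $81

$81


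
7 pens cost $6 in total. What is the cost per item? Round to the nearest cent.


Total cost: $6
Number of items: 7
Unit price: $6 / 7 = $0.8571... ≈ $0.86

$0.86


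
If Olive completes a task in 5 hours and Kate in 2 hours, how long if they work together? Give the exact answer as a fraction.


Olive's rate: 1/5 of the job per hour
Kate's rate: 1/2 of the job per hour
Combined rate: 1/5 + 1/2 = 7/10 per hour
Time = 1 / (7/10) = 10/7 hours (≈ 1.43 hours)

10/7 hours


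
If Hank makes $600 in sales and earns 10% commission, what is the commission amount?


Convert rate to decimal:
10% = 0.1
Multiply by sales:
$600 x 0.1 = $60

$60


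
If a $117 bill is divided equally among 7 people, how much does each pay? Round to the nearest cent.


Total bill: $117
Number of people: 7
Each pays: $117 / 7 = $16.7142... ≈ $16.71

$16.71


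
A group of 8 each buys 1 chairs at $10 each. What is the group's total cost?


Cost per person:
1 x $10 = $10
Group total:
8 x $10 = $80

$80


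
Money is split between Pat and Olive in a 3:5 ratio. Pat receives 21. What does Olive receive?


Find the multiplier:
21 / 3 = 7
Apply to Olive's share:
5 x 7 = 35

35


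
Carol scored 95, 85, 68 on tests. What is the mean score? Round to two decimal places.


Add the scores:
95 + 85 + 68 = 248
Divide by the number of tests:
248 / 3 = 82.6666... ≈ 82.67

82.67


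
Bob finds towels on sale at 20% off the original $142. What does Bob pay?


Calculate the discount amount:
20% of $142 = $28.40
Subtract from original:
$142 - $28.40 = $113.60

$113.60


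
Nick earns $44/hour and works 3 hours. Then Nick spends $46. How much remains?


Calculate earnings:
3 x $44 = $132
Subtract spending:
$132 - $46 = $86

$86


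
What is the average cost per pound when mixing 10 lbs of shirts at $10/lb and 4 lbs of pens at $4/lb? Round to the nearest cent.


Cost of shirts:
10 x $10 = $100
Cost of pens:
4 x $4 = $16
Total cost: $100 + $16 = $116
Total weight: 14 lbs
Average: $116 / 14 = $8.2857... ≈ $8.29/lb

$8.29/lb


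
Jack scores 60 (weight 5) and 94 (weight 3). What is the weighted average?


Weighted sum:
5 x 60 + 3 x 94 = 582
Total weight:
5 + 3 = 8
Weighted average:
582 / 8 = 72.75

72.75


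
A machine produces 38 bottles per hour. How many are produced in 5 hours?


Production rate: 38 bottles per hour
Time: 5 hours
Total: 38 x 5 = 190 bottles

190 bottles


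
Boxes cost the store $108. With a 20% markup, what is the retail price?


Calculate the markup amount:
20% of $108 = $21.60
Add to cost:
$108 + $21.60 = $129.60

$129.60


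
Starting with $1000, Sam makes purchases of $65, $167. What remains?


Add up expenses:
$65 + $167 = $232
Subtract from budget:
$1000 - $232 = $768

$768


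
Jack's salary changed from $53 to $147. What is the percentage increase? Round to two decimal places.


Find the absolute change:
|147 - 53| = 94
Divide by original and multiply by 100:
94 / 53 x 100 = 177.3584...% ≈ 177.36%

177.36%


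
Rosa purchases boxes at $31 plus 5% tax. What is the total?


Calculate the tax:
5% of $31 = $1.55
Add tax to price:
$31 + $1.55 = $32.55

$32.55


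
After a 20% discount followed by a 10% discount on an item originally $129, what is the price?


First discount:
20% of $129 = $25.80
Price after first discount:
$129 - $25.80 = $103.20
Second discount:
10% of $103.20 = $10.32
Final price:
$103.20 - $10.32 = $92.88

$92.88


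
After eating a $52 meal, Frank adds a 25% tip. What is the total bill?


Calculate the tip:
25% of $52 = $13
Add tip to meal cost:
$52 + $13 = $65

$65


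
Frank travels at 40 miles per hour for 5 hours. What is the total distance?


Use the formula: distance = speed x time
Speed = 40 mph, Time = 5 hours
40 x 5 = 200 miles

200 miles


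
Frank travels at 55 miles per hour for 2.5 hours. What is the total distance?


Use the formula: distance = speed x time
Speed = 55 mph, Time = 2.5 hours
55 x 2.5 = 137.5 miles

137.5 miles


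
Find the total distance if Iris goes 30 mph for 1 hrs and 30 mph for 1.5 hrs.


Leg 1 distance:
30 x 1 = 30 miles
Leg 2 distance:
30 x 1.5 = 45 miles
Total distance:
30 + 45 = 75 miles

75 miles


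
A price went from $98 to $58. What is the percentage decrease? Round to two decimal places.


Find the absolute change:
|58 - 98| = 40
Divide by original and multiply by 100:
40 / 98 x 100 = 40.8163...% ≈ 40.82%

40.82%


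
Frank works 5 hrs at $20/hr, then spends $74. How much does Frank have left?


Calculate earnings:
5 x $20 = $100
Subtract spending:
$100 - $74 = $26

$26


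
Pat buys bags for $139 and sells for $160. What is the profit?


Selling price = $160
Cost price = $139
Profit = selling price - cost price:
Profit = $160 - $139 = $21

$21


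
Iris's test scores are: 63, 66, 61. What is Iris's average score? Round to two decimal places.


Add the scores:
63 + 66 + 61 = 190
Divide by the number of tests:
190 / 3 = 63.3333... ≈ 63.33

63.33


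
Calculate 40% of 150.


Convert percentage to decimal:
40% = 0.4
Multiply:
150 x 0.4 = 60

60


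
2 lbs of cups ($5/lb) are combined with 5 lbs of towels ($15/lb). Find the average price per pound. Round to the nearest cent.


Cost of cups:
2 x $5 = $10
Cost of towels:
5 x $15 = $75
Total cost: $10 + $75 = $85
Total weight: 7 lbs
Average: $85 / 7 = $12.1428... ≈ $12.14/lb

$12.14/lb


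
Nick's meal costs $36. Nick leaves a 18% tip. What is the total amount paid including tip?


Calculate the tip:
18% of $36 = $6.48
Add tip to meal cost:
$36 + $6.48 = $42.48

$42.48


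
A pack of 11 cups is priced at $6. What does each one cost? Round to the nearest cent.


Total cost: $6
Number of items: 11
Unit price: $6 / 11 = $0.5454... ≈ $0.55

$0.55


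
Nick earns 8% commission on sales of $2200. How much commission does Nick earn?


Convert rate to decimal:
8% = 0.08
Multiply by sales:
$2200 x 0.08 = $176

$176


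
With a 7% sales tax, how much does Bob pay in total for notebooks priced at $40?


Calculate the tax:
7% of $40 = $2.80
Add tax to price:
$40 + $2.80 = $42.80

$42.80


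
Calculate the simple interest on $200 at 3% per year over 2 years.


Use the formula I = P x R x T / 100
P x R x T = 200 x 3 x 2 = 1200
I = 1200 / 100 = $12

$12


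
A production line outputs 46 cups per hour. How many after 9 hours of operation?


Production rate: 46 cups per hour
Time: 9 hours
Total: 46 x 9 = 414 cups

414 cups


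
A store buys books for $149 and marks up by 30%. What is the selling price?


Calculate the markup amount:
30% of $149 = $44.70
Add to cost:
$149 + $44.70 = $193.70

$193.70


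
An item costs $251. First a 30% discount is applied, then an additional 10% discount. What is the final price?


First discount:
30% of $251 = $75.30
Price after first discount:
$251 - $75.30 = $175.70
Second discount:
10% of $175.70 = $17.57
Final price:
$175.70 - $17.57 = $158.13

$158.13


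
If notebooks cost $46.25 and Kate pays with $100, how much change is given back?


Start with the amount paid:
$100
Subtract the price:
$100 - $46.25 = $53.75

$53.75


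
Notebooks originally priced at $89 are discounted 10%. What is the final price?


Calculate the discount amount:
10% of $89 = $8.90
Subtract from original:
$89 - $8.90 = $80.10

$80.10


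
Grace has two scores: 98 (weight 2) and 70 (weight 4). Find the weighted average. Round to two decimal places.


Weighted sum:
2 x 98 + 4 x 70 = 476
Total weight:
2 + 4 = 6
Weighted average:
476 / 6 = 79.3333... ≈ 79.33

79.33


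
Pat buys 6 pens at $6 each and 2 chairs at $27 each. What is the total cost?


Cost of pens:
6 x $6 = $36
Cost of chairs:
2 x $27 = $54
Add both:
$36 + $54 = $90

$90


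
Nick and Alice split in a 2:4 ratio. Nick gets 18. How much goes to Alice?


Find the multiplier:
18 / 2 = 9
Apply to Alice's share:
4 x 9 = 36

36


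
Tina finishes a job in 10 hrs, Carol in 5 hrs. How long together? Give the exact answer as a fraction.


Tina's rate: 1/10 of the job per hour
Carol's rate: 1/5 of the job per hour
Combined rate: 1/10 + 1/5 = 3/10 per hour
Time = 1 / (3/10) = 10/3 hours (≈ 3.33 hours)

10/3 hours


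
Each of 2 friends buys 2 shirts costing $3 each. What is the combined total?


Cost per person:
2 x $3 = $6
Group total:
2 x $6 = $12

$12


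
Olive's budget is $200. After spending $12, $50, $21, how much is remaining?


Add up expenses:
$12 + $50 + $21 = $83
Subtract from budget:
$200 - $83 = $117

$117


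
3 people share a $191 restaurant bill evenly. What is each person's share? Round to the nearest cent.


Total bill: $191
Number of people: 3
Each pays: $191 / 3 = $63.6666... ≈ $63.67

$63.67


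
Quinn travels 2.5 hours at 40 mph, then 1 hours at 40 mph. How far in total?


Leg 1 distance:
40 x 2.5 = 100 miles
Leg 2 distance:
40 x 1 = 40 miles
Total distance:
100 + 40 = 140 miles

140 miles


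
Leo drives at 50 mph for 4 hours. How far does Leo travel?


Use the formula: distance = speed x time
Speed = 50 mph, Time = 4 hours
50 x 4 = 200 miles

200 miles


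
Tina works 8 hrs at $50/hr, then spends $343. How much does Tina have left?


Calculate earnings:
8 x $50 = $400
Subtract spending:
$400 - $343 = $57

$57


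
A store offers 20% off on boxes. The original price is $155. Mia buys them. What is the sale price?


Calculate the discount amount:
20% of $155 = $31
Subtract from original:
$155 - $31 = $124

$124


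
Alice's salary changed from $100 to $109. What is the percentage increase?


Find the absolute change:
|109 - 100| = 9
Divide by original and multiply by 100:
9 / 100 x 100 = 9%

9%


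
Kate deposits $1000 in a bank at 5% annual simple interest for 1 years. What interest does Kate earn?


Use the formula I = P x R x T / 100
P x R x T = 1000 x 5 x 1 = 5000
I = 5000 / 100 = $50

$50


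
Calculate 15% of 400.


Convert percentage to decimal:
15% = 0.15
Multiply:
400 x 0.15 = 60

60


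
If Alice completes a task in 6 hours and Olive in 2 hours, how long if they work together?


Alice's rate: 1/6 of the job per hour
Olive's rate: 1/2 of the job per hour
Combined rate: 1/6 + 1/2 = 2/3 per hour
Time = 1 / (2/3) = 3/2 = 1.5 hours

1.5 hours


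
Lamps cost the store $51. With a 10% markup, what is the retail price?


Calculate the markup amount:
10% of $51 = $5.10
Add to cost:
$51 + $5.10 = $56.10

$56.10


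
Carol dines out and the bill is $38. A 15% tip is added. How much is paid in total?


Calculate the tip:
15% of $38 = $5.70
Add tip to meal cost:
$38 + $5.70 = $43.70

$43.70


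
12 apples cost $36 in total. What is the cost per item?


Total cost: $36
Number of items: 12
Unit price: $36 / 12 = $3

$3


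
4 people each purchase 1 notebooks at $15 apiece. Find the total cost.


Cost per person:
1 x $15 = $15
Group total:
4 x $15 = $60

$60


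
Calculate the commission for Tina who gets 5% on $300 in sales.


Convert rate to decimal:
5% = 0.05
Multiply by sales:
$300 x 0.05 = $15

$15


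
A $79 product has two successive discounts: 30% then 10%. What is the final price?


First discount:
30% of $79 = $23.70
Price after first discount:
$79 - $23.70 = $55.30
Second discount:
10% of $55.30 = $5.53
Final price:
$55.30 - $5.53 = $49.77

$49.77


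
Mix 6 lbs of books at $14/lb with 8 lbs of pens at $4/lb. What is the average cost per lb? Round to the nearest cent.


Cost of books:
6 x $14 = $84
Cost of pens:
8 x $4 = $32
Total cost: $84 + $32 = $116
Total weight: 14 lbs
Average: $116 / 14 = $8.2857... ≈ $8.29/lb

$8.29/lb


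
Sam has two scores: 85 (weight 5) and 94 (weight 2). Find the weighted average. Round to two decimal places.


Weighted sum:
5 x 85 + 2 x 94 = 613
Total weight:
5 + 2 = 7
Weighted average:
613 / 7 = 87.5714... ≈ 87.57

87.57


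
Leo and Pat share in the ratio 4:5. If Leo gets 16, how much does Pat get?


Find the multiplier:
16 / 4 = 4
Apply to Pat's share:
5 x 4 = 20

20


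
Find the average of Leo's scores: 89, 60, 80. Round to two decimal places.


Add the scores:
89 + 60 + 80 = 229
Divide by the number of tests:
229 / 3 = 76.3333... ≈ 76.33

76.33


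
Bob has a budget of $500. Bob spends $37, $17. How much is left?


Add up expenses:
$37 + $17 = $54
Subtract from budget:
$500 - $54 = $446

$446


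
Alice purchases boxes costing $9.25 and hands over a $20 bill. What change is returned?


Start with the amount paid:
$20
Subtract the price:
$20 - $9.25 = $10.75

$10.75


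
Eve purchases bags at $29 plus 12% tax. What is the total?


Calculate the tax:
12% of $29 = $3.48
Add tax to price:
$29 + $3.48 = $32.48

$32.48


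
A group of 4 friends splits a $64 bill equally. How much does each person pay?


Total bill: $64
Number of people: 4
Each pays: $64 / 4 = $16

$16


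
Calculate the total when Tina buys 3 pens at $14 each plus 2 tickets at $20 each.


Cost of pens:
3 x $14 = $42
Cost of tickets:
2 x $20 = $40
Add both:
$42 + $40 = $82

$82


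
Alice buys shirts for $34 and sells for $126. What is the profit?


Selling price = $126
Cost price = $34
Profit = selling price - cost price:
Profit = $126 - $34 = $92

$92


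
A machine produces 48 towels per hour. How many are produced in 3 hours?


Production rate: 48 towels per hour
Time: 3 hours
Total: 48 x 3 = 144 towels

144 towels


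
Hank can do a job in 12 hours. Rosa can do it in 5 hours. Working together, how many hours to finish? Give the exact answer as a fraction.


Hank's rate: 1/12 of the job per hour
Rosa's rate: 1/5 of the job per hour
Combined rate: 1/12 + 1/5 = 17/60 per hour
Time = 1 / (17/60) = 60/17 hours (≈ 3.53 hours)

60/17 hours


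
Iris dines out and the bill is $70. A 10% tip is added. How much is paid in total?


Calculate the tip:
10% of $70 = $7
Add tip to meal cost:
$70 + $7 = $77

$77


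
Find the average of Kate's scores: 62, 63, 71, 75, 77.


Add the scores:
62 + 63 + 71 + 75 + 77 = 348
Divide by the number of tests:
348 / 5 = 69.6

69.6


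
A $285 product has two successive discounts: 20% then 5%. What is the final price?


First discount:
20% of $285 = $57
Price after first discount:
$285 - $57 = $228
Second discount:
5% of $228 = $11.40
Final price:
$228 - $11.40 = $216.60

$216.60


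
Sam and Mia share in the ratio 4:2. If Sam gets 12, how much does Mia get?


Find the multiplier:
12 / 4 = 3
Apply to Mia's share:
2 x 3 = 6

6


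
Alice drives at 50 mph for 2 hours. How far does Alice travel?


Use the formula: distance = speed x time
Speed = 50 mph, Time = 2 hours
50 x 2 = 100 miles

100 miles


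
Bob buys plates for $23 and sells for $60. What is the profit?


Selling price = $60
Cost price = $23
Profit = selling price - cost price:
Profit = $60 - $23 = $37

$37


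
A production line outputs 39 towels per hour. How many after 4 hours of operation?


Production rate: 39 towels per hour
Time: 4 hours
Total: 39 x 4 = 156 towels

156 towels


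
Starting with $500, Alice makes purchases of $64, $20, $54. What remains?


Add up expenses:
$64 + $20 + $54 = $138
Subtract from budget:
$500 - $138 = $362

$362


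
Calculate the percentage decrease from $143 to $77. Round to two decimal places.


Find the absolute change:
|77 - 143| = 66
Divide by original and multiply by 100:
66 / 143 x 100 = 46.1538...% ≈ 46.15%

46.15%


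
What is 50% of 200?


Convert percentage to decimal:
50% = 0.5
Multiply:
200 x 0.5 = 100

100


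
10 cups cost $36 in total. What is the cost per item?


Total cost: $36
Number of items: 10
Unit price: $36 / 10 = $3.60

$3.60


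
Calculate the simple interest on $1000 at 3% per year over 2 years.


Use the formula I = P x R x T / 100
P x R x T = 1000 x 3 x 2 = 6000
I = 6000 / 100 = $60

$60


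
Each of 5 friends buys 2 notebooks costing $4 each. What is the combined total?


Cost per person:
2 x $4 = $8
Group total:
5 x $8 = $40

$40


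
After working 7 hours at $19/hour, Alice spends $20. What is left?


Calculate earnings:
7 x $19 = $133
Subtract spending:
$133 - $20 = $113

$113


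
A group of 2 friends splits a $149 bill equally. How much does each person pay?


Total bill: $149
Number of people: 2
Each pays: $149 / 2 = $74.50

$74.50


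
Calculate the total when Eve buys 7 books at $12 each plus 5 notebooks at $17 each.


Cost of books:
7 x $12 = $84
Cost of notebooks:
5 x $17 = $85
Add both:
$84 + $85 = $169

$169


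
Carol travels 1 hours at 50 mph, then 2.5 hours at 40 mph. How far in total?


Leg 1 distance:
50 x 1 = 50 miles
Leg 2 distance:
40 x 2.5 = 100 miles
Total distance:
50 + 100 = 150 miles

150 miles


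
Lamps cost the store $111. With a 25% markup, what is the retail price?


Calculate the markup amount:
25% of $111 = $27.75
Add to cost:
$111 + $27.75 = $138.75

$138.75


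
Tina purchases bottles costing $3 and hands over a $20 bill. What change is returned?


Start with the amount paid:
$20
Subtract the price:
$20 - $3 = $17

$17


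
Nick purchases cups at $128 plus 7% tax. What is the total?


Calculate the tax:
7% of $128 = $8.96
Add tax to price:
$128 + $8.96 = $136.96

$136.96


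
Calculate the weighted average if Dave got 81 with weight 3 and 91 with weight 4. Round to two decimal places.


Weighted sum:
3 x 81 + 4 x 91 = 607
Total weight:
3 + 4 = 7
Weighted average:
607 / 7 = 86.7142... ≈ 86.71

86.71


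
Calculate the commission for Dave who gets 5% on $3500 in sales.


Convert rate to decimal:
5% = 0.05
Multiply by sales:
$3500 x 0.05 = $175

$175


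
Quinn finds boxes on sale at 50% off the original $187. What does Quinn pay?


Calculate the discount amount:
50% of $187 = $93.50
Subtract from original:
$187 - $93.50 = $93.50

$93.50


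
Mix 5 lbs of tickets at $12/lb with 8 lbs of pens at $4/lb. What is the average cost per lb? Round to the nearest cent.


Cost of tickets:
5 x $12 = $60
Cost of pens:
8 x $4 = $32
Total cost: $60 + $32 = $92
Total weight: 13 lbs
Average: $92 / 13 = $7.0769... ≈ $7.08/lb

$7.08/lb


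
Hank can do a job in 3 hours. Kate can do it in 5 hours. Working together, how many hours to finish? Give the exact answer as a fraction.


Hank's rate: 1/3 of the job per hour
Kate's rate: 1/5 of the job per hour
Combined rate: 1/3 + 1/5 = 8/15 per hour
Time = 1 / (8/15) = 15/8 hours (≈ 1.88 hours)

15/8 hours


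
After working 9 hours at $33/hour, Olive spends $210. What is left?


Calculate earnings:
9 x $33 = $297
Subtract spending:
$297 - $210 = $87

$87


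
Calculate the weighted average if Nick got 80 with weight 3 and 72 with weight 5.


Weighted sum:
3 x 80 + 5 x 72 = 600
Total weight:
3 + 5 = 8
Weighted average:
600 / 8 = 75

75


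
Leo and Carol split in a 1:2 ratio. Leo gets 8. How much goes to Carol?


Find the multiplier:
8 / 1 = 8
Apply to Carol's share:
2 x 8 = 16

16


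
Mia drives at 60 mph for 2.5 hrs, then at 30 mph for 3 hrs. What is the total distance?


Leg 1 distance:
60 x 2.5 = 150 miles
Leg 2 distance:
30 x 3 = 90 miles
Total distance:
150 + 90 = 240 miles

240 miles


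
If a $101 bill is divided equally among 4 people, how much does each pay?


Total bill: $101
Number of people: 4
Each pays: $101 / 4 = $25.25

$25.25


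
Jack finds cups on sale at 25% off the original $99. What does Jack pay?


Calculate the discount amount:
25% of $99 = $24.75
Subtract from original:
$99 - $24.75 = $74.25

$74.25


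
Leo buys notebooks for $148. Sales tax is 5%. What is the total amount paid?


Calculate the tax:
5% of $148 = $7.40
Add tax to price:
$148 + $7.40 = $155.40

$155.40


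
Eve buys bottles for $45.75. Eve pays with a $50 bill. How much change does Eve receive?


Start with the amount paid:
$50
Subtract the price:
$50 - $45.75 = $4.25

$4.25


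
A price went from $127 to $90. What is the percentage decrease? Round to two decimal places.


Find the absolute change:
|90 - 127| = 37
Divide by original and multiply by 100:
37 / 127 x 100 = 29.1338...% ≈ 29.13%

29.13%


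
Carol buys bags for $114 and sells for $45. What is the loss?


Selling price = $45
Cost price = $114
Loss = cost price - selling price:
Loss = $114 - $45 = $69

$69


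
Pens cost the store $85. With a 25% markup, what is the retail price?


Calculate the markup amount:
25% of $85 = $21.25
Add to cost:
$85 + $21.25 = $106.25

$106.25


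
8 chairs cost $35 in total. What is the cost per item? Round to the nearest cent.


Total cost: $35
Number of items: 8
Unit price: $35 / 8 = $4.375 ≈ $4.38

$4.38


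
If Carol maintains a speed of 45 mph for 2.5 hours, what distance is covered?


Use the formula: distance = speed x time
Speed = 45 mph, Time = 2.5 hours
45 x 2.5 = 112.5 miles

112.5 miles


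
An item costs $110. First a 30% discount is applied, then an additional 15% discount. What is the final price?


First discount:
30% of $110 = $33
Price after first discount:
$110 - $33 = $77
Second discount:
15% of $77 = $11.55
Final price:
$77 - $11.55 = $65.45

$65.45


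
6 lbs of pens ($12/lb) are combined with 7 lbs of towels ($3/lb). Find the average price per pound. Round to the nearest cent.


Cost of pens:
6 x $12 = $72
Cost of towels:
7 x $3 = $21
Total cost: $72 + $21 = $93
Total weight: 13 lbs
Average: $93 / 13 = $7.1538... ≈ $7.15/lb

$7.15/lb


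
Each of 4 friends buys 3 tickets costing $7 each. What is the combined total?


Cost per person:
3 x $7 = $21
Group total:
4 x $21 = $84

$84


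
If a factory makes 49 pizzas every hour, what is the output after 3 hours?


Production rate: 49 pizzas per hour
Time: 3 hours
Total: 49 x 3 = 147 pizzas

147 pizzas


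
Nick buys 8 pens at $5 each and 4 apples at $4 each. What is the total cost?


Cost of pens:
8 x $5 = $40
Cost of apples:
4 x $4 = $16
Add both:
$40 + $16 = $56

$56


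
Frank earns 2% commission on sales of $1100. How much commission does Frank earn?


Convert rate to decimal:
2% = 0.02
Multiply by sales:
$1100 x 0.02 = $22

$22


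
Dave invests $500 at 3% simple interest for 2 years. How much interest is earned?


Use the formula I = P x R x T / 100
P x R x T = 500 x 3 x 2 = 3000
I = 3000 / 100 = $30

$30


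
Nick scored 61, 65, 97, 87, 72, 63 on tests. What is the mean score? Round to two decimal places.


Add the scores:
61 + 65 + 97 + 87 + 72 + 63 = 445
Divide by the number of tests:
445 / 6 = 74.1666... ≈ 74.17

74.17


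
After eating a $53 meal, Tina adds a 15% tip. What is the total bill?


Calculate the tip:
15% of $53 = $7.95
Add tip to meal cost:
$53 + $7.95 = $60.95

$60.95


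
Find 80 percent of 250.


Convert percentage to decimal:
80% = 0.8
Multiply:
250 x 0.8 = 200

200


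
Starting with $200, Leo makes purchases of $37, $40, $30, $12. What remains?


Add up expenses:
$37 + $40 + $30 + $12 = $119
Subtract from budget:
$200 - $119 = $81

$81


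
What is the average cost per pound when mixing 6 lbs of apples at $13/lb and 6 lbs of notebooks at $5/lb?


Cost of apples:
6 x $13 = $78
Cost of notebooks:
6 x $5 = $30
Total cost: $78 + $30 = $108
Total weight: 12 lbs
Average: $108 / 12 = $9/lb

$9/lb


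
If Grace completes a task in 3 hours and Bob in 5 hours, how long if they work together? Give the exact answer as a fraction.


Grace's rate: 1/3 of the job per hour
Bob's rate: 1/5 of the job per hour
Combined rate: 1/3 + 1/5 = 8/15 per hour
Time = 1 / (8/15) = 15/8 hours (≈ 1.88 hours)

15/8 hours


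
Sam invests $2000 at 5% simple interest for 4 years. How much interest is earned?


Use the formula I = P x R x T / 100
P x R x T = 2000 x 5 x 4 = 40000
I = 40000 / 100 = $400

$400


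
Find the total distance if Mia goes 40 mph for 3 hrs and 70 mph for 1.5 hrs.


Leg 1 distance:
40 x 3 = 120 miles
Leg 2 distance:
70 x 1.5 = 105 miles
Total distance:
120 + 105 = 225 miles

225 miles


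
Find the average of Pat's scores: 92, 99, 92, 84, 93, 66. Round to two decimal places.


Add the scores:
92 + 99 + 92 + 84 + 93 + 66 = 526
Divide by the number of tests:
526 / 6 = 87.6666... ≈ 87.67

87.67


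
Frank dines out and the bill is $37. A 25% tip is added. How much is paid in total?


Calculate the tip:
25% of $37 = $9.25
Add tip to meal cost:
$37 + $9.25 = $46.25

$46.25


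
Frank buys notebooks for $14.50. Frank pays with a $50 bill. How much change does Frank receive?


Start with the amount paid:
$50
Subtract the price:
$50 - $14.50 = $35.50

$35.50


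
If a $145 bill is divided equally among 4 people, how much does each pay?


Total bill: $145
Number of people: 4
Each pays: $145 / 4 = $36.25

$36.25


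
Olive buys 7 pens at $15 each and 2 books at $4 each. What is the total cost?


Cost of pens:
7 x $15 = $105
Cost of books:
2 x $4 = $8
Add both:
$105 + $8 = $113

$113


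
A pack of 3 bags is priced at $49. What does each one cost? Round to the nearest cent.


Total cost: $49
Number of items: 3
Unit price: $49 / 3 = $16.3333... ≈ $16.33

$16.33


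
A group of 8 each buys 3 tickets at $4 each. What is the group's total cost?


Cost per person:
3 x $4 = $12
Group total:
8 x $12 = $96

$96


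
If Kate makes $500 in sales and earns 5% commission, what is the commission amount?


Convert rate to decimal:
5% = 0.05
Multiply by sales:
$500 x 0.05 = $25

$25


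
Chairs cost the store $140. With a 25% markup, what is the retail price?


Calculate the markup amount:
25% of $140 = $35
Add to cost:
$140 + $35 = $175

$175


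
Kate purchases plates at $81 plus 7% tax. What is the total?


Calculate the tax:
7% of $81 = $5.67
Add tax to price:
$81 + $5.67 = $86.67

$86.67


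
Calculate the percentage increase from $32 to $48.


Find the absolute change:
|48 - 32| = 16
Divide by original and multiply by 100:
16 / 32 x 100 = 50%

50%


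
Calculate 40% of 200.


Convert percentage to decimal:
40% = 0.4
Multiply:
200 x 0.4 = 80

80


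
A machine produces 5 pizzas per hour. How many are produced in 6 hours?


Production rate: 5 pizzas per hour
Time: 6 hours
Total: 5 x 6 = 30 pizzas

30 pizzas


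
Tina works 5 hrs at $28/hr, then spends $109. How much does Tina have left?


Calculate earnings:
5 x $28 = $140
Subtract spending:
$140 - $109 = $31

$31


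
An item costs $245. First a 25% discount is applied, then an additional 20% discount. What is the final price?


First discount:
25% of $245 = $61.25
Price after first discount:
$245 - $61.25 = $183.75
Second discount:
20% of $183.75 = $36.75
Final price:
$183.75 - $36.75 = $147

$147


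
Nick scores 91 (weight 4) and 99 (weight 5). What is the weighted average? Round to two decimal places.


Weighted sum:
4 x 91 + 5 x 99 = 859
Total weight:
4 + 5 = 9
Weighted average:
859 / 9 = 95.4444... ≈ 95.44

95.44


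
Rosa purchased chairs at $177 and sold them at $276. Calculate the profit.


Selling price = $276
Cost price = $177
Profit = selling price - cost price:
Profit = $276 - $177 = $99

$99


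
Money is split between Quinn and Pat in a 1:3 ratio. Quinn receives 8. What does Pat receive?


Find the multiplier:
8 / 1 = 8
Apply to Pat's share:
3 x 8 = 24

24


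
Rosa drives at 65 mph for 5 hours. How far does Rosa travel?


Use the formula: distance = speed x time
Speed = 65 mph, Time = 5 hours
65 x 5 = 325 miles

325 miles


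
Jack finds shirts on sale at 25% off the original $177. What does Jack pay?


Calculate the discount amount:
25% of $177 = $44.25
Subtract from original:
$177 - $44.25 = $132.75

$132.75


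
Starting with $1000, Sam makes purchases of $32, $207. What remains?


Add up expenses:
$32 + $207 = $239
Subtract from budget:
$1000 - $239 = $761

$761


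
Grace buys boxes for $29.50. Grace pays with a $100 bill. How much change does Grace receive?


Start with the amount paid:
$100
Subtract the price:
$100 - $29.50 = $70.50

$70.50


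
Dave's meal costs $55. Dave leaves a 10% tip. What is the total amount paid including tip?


Calculate the tip:
10% of $55 = $5.50
Add tip to meal cost:
$55 + $5.50 = $60.50

$60.50


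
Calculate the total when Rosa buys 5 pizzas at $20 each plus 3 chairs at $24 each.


Cost of pizzas:
5 x $20 = $100
Cost of chairs:
3 x $24 = $72
Add both:
$100 + $72 = $172

$172


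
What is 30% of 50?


Convert percentage to decimal:
30% = 0.3
Multiply:
50 x 0.3 = 15

15


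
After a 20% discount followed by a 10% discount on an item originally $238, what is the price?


First discount:
20% of $238 = $47.60
Price after first discount:
$238 - $47.60 = $190.40
Second discount:
10% of $190.40 = $19.04
Final price:
$190.40 - $19.04 = $171.36

$171.36


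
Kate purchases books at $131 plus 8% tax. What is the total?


Calculate the tax:
8% of $131 = $10.48
Add tax to price:
$131 + $10.48 = $141.48

$141.48


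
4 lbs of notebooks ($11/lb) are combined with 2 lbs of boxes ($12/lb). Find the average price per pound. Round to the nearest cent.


Cost of notebooks:
4 x $11 = $44
Cost of boxes:
2 x $12 = $24
Total cost: $44 + $24 = $68
Total weight: 6 lbs
Average: $68 / 6 = $11.3333... ≈ $11.33/lb

$11.33/lb


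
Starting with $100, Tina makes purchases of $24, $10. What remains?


Add up expenses:
$24 + $10 = $34
Subtract from budget:
$100 - $34 = $66

$66


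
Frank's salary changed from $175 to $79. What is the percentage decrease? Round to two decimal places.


Find the absolute change:
|79 - 175| = 96
Divide by original and multiply by 100:
96 / 175 x 100 = 54.8571...% ≈ 54.86%

54.86%


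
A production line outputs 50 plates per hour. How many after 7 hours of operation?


Production rate: 50 plates per hour
Time: 7 hours
Total: 50 x 7 = 350 plates

350 plates


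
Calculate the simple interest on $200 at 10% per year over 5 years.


Use the formula I = P x R x T / 100
P x R x T = 200 x 10 x 5 = 10000
I = 10000 / 100 = $100

$100


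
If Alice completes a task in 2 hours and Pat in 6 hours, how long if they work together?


Alice's rate: 1/2 of the job per hour
Pat's rate: 1/6 of the job per hour
Combined rate: 1/2 + 1/6 = 2/3 per hour
Time = 1 / (2/3) = 3/2 = 1.5 hours

1.5 hours


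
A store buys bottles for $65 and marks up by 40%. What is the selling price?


Calculate the markup amount:
40% of $65 = $26
Add to cost:
$65 + $26 = $91

$91


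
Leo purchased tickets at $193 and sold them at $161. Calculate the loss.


Selling price = $161
Cost price = $193
Loss = cost price - selling price:
Loss = $193 - $161 = $32

$32


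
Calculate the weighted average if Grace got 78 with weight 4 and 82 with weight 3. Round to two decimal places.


Weighted sum:
4 x 78 + 3 x 82 = 558
Total weight:
4 + 3 = 7
Weighted average:
558 / 7 = 79.7142... ≈ 79.71

79.71


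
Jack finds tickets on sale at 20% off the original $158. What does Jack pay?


Calculate the discount amount:
20% of $158 = $31.60
Subtract from original:
$158 - $31.60 = $126.40

$126.40


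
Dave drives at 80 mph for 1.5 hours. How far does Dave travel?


Use the formula: distance = speed x time
Speed = 80 mph, Time = 1.5 hours
80 x 1.5 = 120 miles

120 miles


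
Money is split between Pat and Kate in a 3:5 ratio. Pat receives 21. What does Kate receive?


Find the multiplier:
21 / 3 = 7
Apply to Kate's share:
5 x 7 = 35

35


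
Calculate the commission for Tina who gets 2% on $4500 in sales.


Convert rate to decimal:
2% = 0.02
Multiply by sales:
$4500 x 0.02 = $90

$90


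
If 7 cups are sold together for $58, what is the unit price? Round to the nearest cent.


Total cost: $58
Number of items: 7
Unit price: $58 / 7 = $8.2857... ≈ $8.29

$8.29


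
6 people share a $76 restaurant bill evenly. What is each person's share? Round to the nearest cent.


Total bill: $76
Number of people: 6
Each pays: $76 / 6 = $12.6666... ≈ $12.67

$12.67


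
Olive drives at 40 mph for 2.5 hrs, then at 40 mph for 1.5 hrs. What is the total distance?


Leg 1 distance:
40 x 2.5 = 100 miles
Leg 2 distance:
40 x 1.5 = 60 miles
Total distance:
100 + 60 = 160 miles

160 miles


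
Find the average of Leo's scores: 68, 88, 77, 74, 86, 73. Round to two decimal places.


Add the scores:
68 + 88 + 77 + 74 + 86 + 73 = 466
Divide by the number of tests:
466 / 6 = 77.6666... ≈ 77.67

77.67


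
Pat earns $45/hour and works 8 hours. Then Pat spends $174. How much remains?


Calculate earnings:
8 x $45 = $360
Subtract spending:
$360 - $174 = $186

$186


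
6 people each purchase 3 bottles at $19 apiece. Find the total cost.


Cost per person:
3 x $19 = $57
Group total:
6 x $57 = $342

$342


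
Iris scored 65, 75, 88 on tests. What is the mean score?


Add the scores:
65 + 75 + 88 = 228
Divide by the number of tests:
228 / 3 = 76

76


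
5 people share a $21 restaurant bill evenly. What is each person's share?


Total bill: $21
Number of people: 5
Each pays: $21 / 5 = $4.20

$4.20


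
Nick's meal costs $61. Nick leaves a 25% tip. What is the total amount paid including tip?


Calculate the tip:
25% of $61 = $15.25
Add tip to meal cost:
$61 + $15.25 = $76.25

$76.25


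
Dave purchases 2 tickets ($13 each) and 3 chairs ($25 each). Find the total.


Cost of tickets:
2 x $13 = $26
Cost of chairs:
3 x $25 = $75
Add both:
$26 + $75 = $101

$101


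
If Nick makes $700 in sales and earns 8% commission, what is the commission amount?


Convert rate to decimal:
8% = 0.08
Multiply by sales:
$700 x 0.08 = $56

$56


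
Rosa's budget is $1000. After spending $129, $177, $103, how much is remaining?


Add up expenses:
$129 + $177 + $103 = $409
Subtract from budget:
$1000 - $409 = $591

$591


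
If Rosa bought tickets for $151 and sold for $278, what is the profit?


Selling price = $278
Cost price = $151
Profit = selling price - cost price:
Profit = $278 - $151 = $127

$127


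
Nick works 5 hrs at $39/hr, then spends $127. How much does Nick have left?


Calculate earnings:
5 x $39 = $195
Subtract spending:
$195 - $127 = $68

$68


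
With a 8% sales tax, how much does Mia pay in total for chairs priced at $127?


Calculate the tax:
8% of $127 = $10.16
Add tax to price:
$127 + $10.16 = $137.16

$137.16


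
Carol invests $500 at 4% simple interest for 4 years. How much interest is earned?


Use the formula I = P x R x T / 100
P x R x T = 500 x 4 x 4 = 8000
I = 8000 / 100 = $80

$80


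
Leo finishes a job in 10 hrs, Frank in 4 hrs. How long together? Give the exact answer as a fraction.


Leo's rate: 1/10 of the job per hour
Frank's rate: 1/4 of the job per hour
Combined rate: 1/10 + 1/4 = 7/20 per hour
Time = 1 / (7/20) = 20/7 hours (≈ 2.86 hours)

20/7 hours


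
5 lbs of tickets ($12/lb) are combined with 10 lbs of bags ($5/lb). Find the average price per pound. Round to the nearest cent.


Cost of tickets:
5 x $12 = $60
Cost of bags:
10 x $5 = $50
Total cost: $60 + $50 = $110
Total weight: 15 lbs
Average: $110 / 15 = $7.3333... ≈ $7.33/lb

$7.33/lb


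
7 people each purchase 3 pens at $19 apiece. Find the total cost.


Cost per person:
3 x $19 = $57
Group total:
7 x $57 = $399

$399


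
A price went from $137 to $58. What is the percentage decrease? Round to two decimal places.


Find the absolute change:
|58 - 137| = 79
Divide by original and multiply by 100:
79 / 137 x 100 = 57.6642...% ≈ 57.66%

57.66%


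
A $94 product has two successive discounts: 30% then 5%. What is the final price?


First discount:
30% of $94 = $28.20
Price after first discount:
$94 - $28.20 = $65.80
Second discount:
5% of $65.80 = $3.29
Final price:
$65.80 - $3.29 = $62.51

$62.51


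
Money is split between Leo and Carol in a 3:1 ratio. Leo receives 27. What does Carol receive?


Find the multiplier:
27 / 3 = 9
Apply to Carol's share:
1 x 9 = 9

9


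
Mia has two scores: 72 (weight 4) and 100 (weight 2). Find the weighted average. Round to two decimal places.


Weighted sum:
4 x 72 + 2 x 100 = 488
Total weight:
4 + 2 = 6
Weighted average:
488 / 6 = 81.3333... ≈ 81.33

81.33


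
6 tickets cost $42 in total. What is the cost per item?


Total cost: $42
Number of items: 6
Unit price: $42 / 6 = $7

$7


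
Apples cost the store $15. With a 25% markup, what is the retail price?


Calculate the markup amount:
25% of $15 = $3.75
Add to cost:
$15 + $3.75 = $18.75

$18.75


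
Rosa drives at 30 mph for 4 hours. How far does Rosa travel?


Use the formula: distance = speed x time
Speed = 30 mph, Time = 4 hours
30 x 4 = 120 miles

120 miles


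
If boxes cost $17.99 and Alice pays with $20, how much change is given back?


Start with the amount paid:
$20
Subtract the price:
$20 - $17.99 = $2.01

$2.01


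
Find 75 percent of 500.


Convert percentage to decimal:
75% = 0.75
Multiply:
500 x 0.75 = 375

375


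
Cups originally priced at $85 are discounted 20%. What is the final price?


Calculate the discount amount:
20% of $85 = $17
Subtract from original:
$85 - $17 = $68

$68


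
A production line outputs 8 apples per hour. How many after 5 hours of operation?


Production rate: 8 apples per hour
Time: 5 hours
Total: 8 x 5 = 40 apples

40 apples


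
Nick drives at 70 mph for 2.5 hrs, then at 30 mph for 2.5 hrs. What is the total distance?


Leg 1 distance:
70 x 2.5 = 175 miles
Leg 2 distance:
30 x 2.5 = 75 miles
Total distance:
175 + 75 = 250 miles

250 miles


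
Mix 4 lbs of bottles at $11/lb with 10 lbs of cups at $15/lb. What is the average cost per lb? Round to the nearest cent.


Cost of bottles:
4 x $11 = $44
Cost of cups:
10 x $15 = $150
Total cost: $44 + $150 = $194
Total weight: 14 lbs
Average: $194 / 14 = $13.8571... ≈ $13.86/lb

$13.86/lb


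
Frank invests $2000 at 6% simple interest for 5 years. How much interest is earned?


Use the formula I = P x R x T / 100
P x R x T = 2000 x 6 x 5 = 60000
I = 60000 / 100 = $600

$600


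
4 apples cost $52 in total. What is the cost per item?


Total cost: $52
Number of items: 4
Unit price: $52 / 4 = $13

$13


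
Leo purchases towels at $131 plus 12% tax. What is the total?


Calculate the tax:
12% of $131 = $15.72
Add tax to price:
$131 + $15.72 = $146.72

$146.72


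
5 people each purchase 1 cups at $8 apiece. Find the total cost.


Cost per person:
1 x $8 = $8
Group total:
5 x $8 = $40

$40
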